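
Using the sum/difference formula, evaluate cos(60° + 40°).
cos(60° + 40°) = cos 60° cos 40° - sin 60° sin 40° = -0.1736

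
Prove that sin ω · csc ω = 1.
LHS = sin ω · (1/sin ω) = 1 = RHS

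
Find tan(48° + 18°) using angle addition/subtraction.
tan(48° + 18°) = (tan 48° + tan 18°)/(1 - tan 48° tan 18°) = 2.246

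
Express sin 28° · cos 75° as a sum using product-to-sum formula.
sin 28° cos 75° = (1/2)[sin(28°+75°) + sin(28°-75°)]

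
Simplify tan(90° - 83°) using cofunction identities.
tan(90° - 83°) = cot(83°)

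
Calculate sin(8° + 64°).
sin(8° + 64°) = sin 8° cos 64° + cos 8° sin 64° = 0.9511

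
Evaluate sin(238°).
sin(238°) = -0.848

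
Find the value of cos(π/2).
cos(π/2) = 0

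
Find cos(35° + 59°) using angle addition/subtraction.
cos(35° + 59°) = cos 35° cos 59° - sin 35° sin 59° = -0.06976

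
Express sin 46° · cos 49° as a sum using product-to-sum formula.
sin 46° cos 49° = (1/2)[sin(46°+49°) + sin(46°-49°)]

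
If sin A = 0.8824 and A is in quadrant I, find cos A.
cos A = 0.4705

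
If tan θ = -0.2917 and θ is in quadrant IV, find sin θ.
sin θ = -0.28 (using tan²θ + 1 = sec²θ)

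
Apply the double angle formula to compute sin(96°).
sin(96°) = 2 sin 48° cos 48° = 0.9945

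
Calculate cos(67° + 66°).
cos(67° + 66°) = cos 67° cos 66° - sin 67° sin 66° = -0.682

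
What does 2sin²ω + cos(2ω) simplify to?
2sin²ω + cos(2ω) = 1 (using Double angle)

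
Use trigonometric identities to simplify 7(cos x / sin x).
7(cos x / sin x) = 7(cot x) (using Quotient identity)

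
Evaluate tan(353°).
tan(353°) = -0.1228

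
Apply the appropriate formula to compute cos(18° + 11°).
cos(18° + 11°) = cos 18° cos 11° - sin 18° sin 11° = 0.8746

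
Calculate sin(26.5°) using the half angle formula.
sin(26.5°) = √((1 - cos 53°)/2) = 0.4462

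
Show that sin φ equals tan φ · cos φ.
RHS = (sin φ/cos φ) · cos φ = sin φ = LHS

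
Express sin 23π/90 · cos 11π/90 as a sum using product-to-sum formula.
sin 23π/90 cos 11π/90 = (1/2)[sin(23π/90+11π/90) + sin(23π/90-11π/90)]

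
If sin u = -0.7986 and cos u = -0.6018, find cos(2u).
cos(2u) = cos²u - sin²u = -0.2756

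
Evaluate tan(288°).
tan(288°) = -3.078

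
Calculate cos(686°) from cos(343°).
cos(686°) = cos²343° - sin²343° = 0.829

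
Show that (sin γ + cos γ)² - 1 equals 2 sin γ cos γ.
LHS = sin²γ + 2 sin γ cos γ + cos²γ - 1 = (sin²γ + cos²γ) + 2 sin γ cos γ - 1 = 1 + 2 sin γ cos γ - 1 = 2 sin γ cos γ = RHS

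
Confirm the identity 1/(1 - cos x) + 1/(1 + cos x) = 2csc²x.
LHS = [(1 + cos x) + (1 - cos x)] / [(1 - cos x)(1 + cos x)] = 2/(1 - cos²x) = 2/sin²x = 2csc²x = RHS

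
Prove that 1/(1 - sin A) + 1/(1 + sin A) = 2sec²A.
LHS = [(1 + sin A) + (1 - sin A)] / [(1 - sin A)(1 + sin A)] = 2/(1 - sin²A) = 2/cos²A = 2sec²A = RHS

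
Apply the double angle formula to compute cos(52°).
cos(52°) = cos²26° - sin²26° = 0.6157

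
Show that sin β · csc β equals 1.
LHS = sin β · (1/sin β) = 1 = RHS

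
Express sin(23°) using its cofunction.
sin(23°) = cos(90° - 23°) = cos(67°)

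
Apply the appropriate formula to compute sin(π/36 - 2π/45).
sin(π/36 - 2π/45) = sin π/36 cos 2π/45 - cos π/36 sin 2π/45 = -0.05234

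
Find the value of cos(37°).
cos(37°) = 0.7986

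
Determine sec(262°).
sec(262°) = -7.185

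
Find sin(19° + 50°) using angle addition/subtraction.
sin(19° + 50°) = sin 19° cos 50° + cos 19° sin 50° = 0.9336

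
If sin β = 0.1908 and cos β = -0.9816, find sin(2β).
sin(2β) = 2 sin β cos β = -0.3746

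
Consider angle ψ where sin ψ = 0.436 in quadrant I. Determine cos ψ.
cos ψ = √(1 - sin²ψ) = 0.8999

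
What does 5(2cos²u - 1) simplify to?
5(2cos²u - 1) = 5(cos(2u)) (using Double angle)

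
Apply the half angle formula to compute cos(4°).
cos(4°) = √((1 + cos 8°)/2) = 0.9976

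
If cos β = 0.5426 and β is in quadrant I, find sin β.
sin β = 0.84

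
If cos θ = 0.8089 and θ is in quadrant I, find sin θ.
sin θ = 0.5879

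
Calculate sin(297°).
sin(297°) = -0.891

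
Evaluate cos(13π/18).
cos(13π/18) = -0.6428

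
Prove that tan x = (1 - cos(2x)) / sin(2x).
RHS = 2sin²x / (2 sin x cos x) = sin x/cos x = tan x = LHS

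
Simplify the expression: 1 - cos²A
1 - cos²A = sin²A (using Pythagorean identity)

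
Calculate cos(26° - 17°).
cos(26° - 17°) = cos 26° cos 17° + sin 26° sin 17° = 0.9877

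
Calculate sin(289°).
sin(289°) = -0.9455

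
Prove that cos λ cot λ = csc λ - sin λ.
RHS = 1/sin λ - sin λ = (1 - sin²λ)/sin λ = cos²λ/sin λ = cos λ · (cos λ/sin λ) = cos λ cot λ = LHS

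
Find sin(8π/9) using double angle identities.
sin(8π/9) = 2 sin 4π/9 cos 4π/9 = 0.342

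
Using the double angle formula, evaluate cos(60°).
cos(60°) = cos²30° - sin²30° = 1/2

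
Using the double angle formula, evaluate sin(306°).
sin(306°) = 2 sin 153° cos 153° = -0.809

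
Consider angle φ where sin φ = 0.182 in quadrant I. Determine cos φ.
cos φ = √(1 - sin²φ) = 0.9833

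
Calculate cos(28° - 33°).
cos(28° - 33°) = cos 28° cos 33° + sin 28° sin 33° = 0.9962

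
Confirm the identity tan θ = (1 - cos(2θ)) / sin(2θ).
RHS = 2sin²θ / (2 sin θ cos θ) = sin θ/cos θ = tan θ = LHS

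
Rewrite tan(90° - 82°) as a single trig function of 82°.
tan(90° - 82°) = cot(82°)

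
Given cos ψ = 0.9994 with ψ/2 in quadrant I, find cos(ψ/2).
cos(ψ/2) = ±√((1 + cos ψ)/2); positive since ψ/2 ∈ QI, so cos(ψ/2) = 0.9998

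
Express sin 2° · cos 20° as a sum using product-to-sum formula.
sin 2° cos 20° = (1/2)[sin(2°+20°) + sin(2°-20°)]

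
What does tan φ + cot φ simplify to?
tan φ + cot φ = sec φ csc φ (using Quotient identities)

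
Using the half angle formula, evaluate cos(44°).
cos(44°) = √((1 + cos 88°)/2) = 0.7193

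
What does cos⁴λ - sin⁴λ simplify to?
cos⁴λ - sin⁴λ = cos(2λ) (using Factoring + double angle)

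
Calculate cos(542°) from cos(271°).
cos(542°) = cos²271° - sin²271° = -0.9994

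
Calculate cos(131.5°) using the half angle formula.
cos(131.5°) = -√((1 + cos 263°)/2) = -0.6626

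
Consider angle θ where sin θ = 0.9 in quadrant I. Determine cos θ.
cos θ = √(1 - sin²θ) = 0.4359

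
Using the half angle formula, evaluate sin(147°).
sin(147°) = √((1 - cos 294°)/2) = 0.5446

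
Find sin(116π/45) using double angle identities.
sin(116π/45) = 2 sin 58π/45 cos 58π/45 = 0.9703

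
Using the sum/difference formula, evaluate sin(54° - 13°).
sin(54° - 13°) = sin 54° cos 13° - cos 54° sin 13° = 0.6561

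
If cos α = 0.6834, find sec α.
sec α = 1/cos α = 1.463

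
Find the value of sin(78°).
sin(78°) = 0.9781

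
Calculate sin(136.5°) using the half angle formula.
sin(136.5°) = √((1 - cos 273°)/2) = 0.6884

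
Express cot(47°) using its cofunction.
cot(47°) = tan(90° - 47°) = tan(43°)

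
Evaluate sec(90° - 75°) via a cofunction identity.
sec(90° - 75°) = csc(75°) = 1.035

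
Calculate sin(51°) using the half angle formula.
sin(51°) = √((1 - cos 102°)/2) = 0.7771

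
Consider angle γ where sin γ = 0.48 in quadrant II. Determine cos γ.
cos γ = ±√(1 - sin²γ) = -0.8773 (negative in QII)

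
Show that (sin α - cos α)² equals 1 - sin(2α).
LHS = sin²α - 2 sin α cos α + cos²α = (sin²α + cos²α) - 2 sin α cos α = 1 - sin(2α) = RHS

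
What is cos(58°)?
cos(58°) = 0.5299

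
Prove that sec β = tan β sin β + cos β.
RHS = sin²β/cos β + cos β = (sin²β + cos²β)/cos β = 1/cos β = sec β = LHS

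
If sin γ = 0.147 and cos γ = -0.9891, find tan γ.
tan γ = sin γ / cos γ = -0.1486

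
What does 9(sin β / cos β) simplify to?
9(sin β / cos β) = 9(tan β) (using Quotient identity)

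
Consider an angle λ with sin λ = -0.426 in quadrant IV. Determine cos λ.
cos λ = √(1 - sin²λ) = 0.9047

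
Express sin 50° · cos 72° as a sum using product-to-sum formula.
sin 50° cos 72° = (1/2)[sin(50°+72°) + sin(50°-72°)]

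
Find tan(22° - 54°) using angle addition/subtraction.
tan(22° - 54°) = (tan 22° - tan 54°)/(1 + tan 22° tan 54°) = -0.6249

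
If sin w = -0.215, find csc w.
csc w = 1/sin w = -4.651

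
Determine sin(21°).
sin(21°) = 0.3584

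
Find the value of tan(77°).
tan(77°) = 4.331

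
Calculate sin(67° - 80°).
sin(67° - 80°) = sin 67° cos 80° - cos 67° sin 80° = -0.225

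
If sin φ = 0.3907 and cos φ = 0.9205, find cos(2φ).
cos(2φ) = cos²φ - sin²φ = 0.6947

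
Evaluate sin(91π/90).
sin(91π/90) = -0.0349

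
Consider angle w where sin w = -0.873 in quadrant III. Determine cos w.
cos w = ±√(1 - sin²w) = -0.4877 (negative in QIII)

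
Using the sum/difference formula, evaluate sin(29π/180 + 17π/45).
sin(29π/180 + 17π/45) = sin 29π/180 cos 17π/45 + cos 29π/180 sin 17π/45 = 0.9925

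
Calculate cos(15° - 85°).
cos(15° - 85°) = cos 15° cos 85° + sin 15° sin 85° = 0.342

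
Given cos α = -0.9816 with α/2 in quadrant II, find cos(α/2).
cos(α/2) = ±√((1 + cos α)/2); negative since α/2 ∈ QII, so cos(α/2) = -0.09592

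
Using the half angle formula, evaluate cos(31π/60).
cos(31π/60) = -√((1 + cos 31π/30)/2) = -0.05234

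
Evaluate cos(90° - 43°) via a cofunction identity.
cos(90° - 43°) = sin(43°) = 0.682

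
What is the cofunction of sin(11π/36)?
sin(11π/36) = cos(π/2 - 11π/36) = cos(7π/36)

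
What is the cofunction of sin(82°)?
sin(82°) = cos(90° - 82°) = cos(8°)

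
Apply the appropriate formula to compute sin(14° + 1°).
sin(14° + 1°) = sin 14° cos 1° + cos 14° sin 1° = (√6-√2)/4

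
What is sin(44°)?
sin(44°) = 0.6947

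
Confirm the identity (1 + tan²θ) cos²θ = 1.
LHS = sec²θ · cos²θ = (1/cos²θ) · cos²θ = 1 = RHS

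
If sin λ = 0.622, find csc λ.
csc λ = 1/sin λ = 1.608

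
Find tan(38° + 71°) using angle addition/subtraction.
tan(38° + 71°) = (tan 38° + tan 71°)/(1 - tan 38° tan 71°) = -2.904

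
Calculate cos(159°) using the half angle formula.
cos(159°) = -√((1 + cos 318°)/2) = -0.9336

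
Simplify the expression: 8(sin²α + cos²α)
8(sin²α + cos²α) = 8 (using Pythagorean identity)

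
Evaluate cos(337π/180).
cos(337π/180) = 0.9205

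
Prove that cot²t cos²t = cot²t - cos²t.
RHS = cos²t/sin²t - cos²t = cos²t(1/sin²t - 1) = cos²t · (1 - sin²t)/sin²t = cos²t · cos²t/sin²t = cos²t · cot²t = LHS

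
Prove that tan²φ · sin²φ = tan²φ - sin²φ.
RHS = sin²φ/cos²φ - sin²φ = sin²φ(1/cos²φ - 1) = sin²φ · (1 - cos²φ)/cos²φ = sin²φ · sin²φ/cos²φ = sin²φ · tan²φ = LHS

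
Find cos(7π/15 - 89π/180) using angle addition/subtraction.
cos(7π/15 - 89π/180) = cos 7π/15 cos 89π/180 + sin 7π/15 sin 89π/180 = 0.9962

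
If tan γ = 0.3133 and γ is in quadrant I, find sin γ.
sin γ = 0.299 (using tan²γ + 1 = sec²γ)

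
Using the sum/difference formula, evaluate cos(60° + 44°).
cos(60° + 44°) = cos 60° cos 44° - sin 60° sin 44° = -0.2419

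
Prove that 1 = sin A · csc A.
RHS = sin A · (1/sin A) = 1 = LHS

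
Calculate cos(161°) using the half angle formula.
cos(161°) = -√((1 + cos 322°)/2) = -0.9455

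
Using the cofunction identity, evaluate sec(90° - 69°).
sec(90° - 69°) = csc(69°) = 1.071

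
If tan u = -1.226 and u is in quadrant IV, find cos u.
cos u = 0.6321 (using tan²u + 1 = sec²u)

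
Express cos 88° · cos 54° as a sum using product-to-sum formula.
cos 88° cos 54° = (1/2)[cos(88°-54°) + cos(88°+54°)]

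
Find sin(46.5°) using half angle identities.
sin(46.5°) = √((1 - cos 93°)/2) = 0.7254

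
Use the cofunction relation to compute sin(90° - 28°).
sin(90° - 28°) = cos(28°) = 0.8829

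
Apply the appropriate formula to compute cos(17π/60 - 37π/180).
cos(17π/60 - 37π/180) = cos 17π/60 cos 37π/180 + sin 17π/60 sin 37π/180 = 0.9703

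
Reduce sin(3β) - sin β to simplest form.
sin(3β) - sin β = 2 cos(2β) sin β (using Sum-to-product)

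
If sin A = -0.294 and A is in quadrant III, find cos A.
cos A = -0.9558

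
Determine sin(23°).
sin(23°) = 0.3907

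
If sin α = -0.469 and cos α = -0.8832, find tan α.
tan α = sin α / cos α = 0.531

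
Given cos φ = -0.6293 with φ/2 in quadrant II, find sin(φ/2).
sin(φ/2) = ±√((1 - cos φ)/2); positive since φ/2 ∈ QII, so sin(φ/2) = 0.9026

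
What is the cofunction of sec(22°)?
sec(22°) = csc(90° - 22°) = csc(68°)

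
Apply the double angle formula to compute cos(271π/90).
cos(271π/90) = cos²271π/180 - sin²271π/180 = -0.9994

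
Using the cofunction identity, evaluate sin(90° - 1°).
sin(90° - 1°) = cos(1°) = 0.9998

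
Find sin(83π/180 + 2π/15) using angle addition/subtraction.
sin(83π/180 + 2π/15) = sin 83π/180 cos 2π/15 + cos 83π/180 sin 2π/15 = 0.9563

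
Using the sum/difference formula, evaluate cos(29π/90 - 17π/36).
cos(29π/90 - 17π/36) = cos 29π/90 cos 17π/36 + sin 29π/90 sin 17π/36 = 0.891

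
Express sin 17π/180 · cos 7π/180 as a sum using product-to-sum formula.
sin 17π/180 cos 7π/180 = (1/2)[sin(17π/180+7π/180) + sin(17π/180-7π/180)]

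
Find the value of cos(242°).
cos(242°) = -0.4695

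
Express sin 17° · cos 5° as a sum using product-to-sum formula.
sin 17° cos 5° = (1/2)[sin(17°+5°) + sin(17°-5°)]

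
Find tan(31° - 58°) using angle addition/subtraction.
tan(31° - 58°) = (tan 31° - tan 58°)/(1 + tan 31° tan 58°) = -0.5095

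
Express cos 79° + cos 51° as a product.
cos 79° + cos 51° = 2 cos(65°) cos(14°)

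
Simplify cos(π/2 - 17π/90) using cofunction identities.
cos(π/2 - 17π/90) = sin(17π/90)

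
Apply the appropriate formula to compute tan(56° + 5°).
tan(56° + 5°) = (tan 56° + tan 5°)/(1 - tan 56° tan 5°) = 1.804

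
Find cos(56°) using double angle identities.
cos(56°) = cos²28° - sin²28° = 0.5592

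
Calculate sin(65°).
sin(65°) = 0.9063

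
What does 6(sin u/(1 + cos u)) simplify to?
6(sin u/(1 + cos u)) = 6(tan(u/2)) (using Half angle)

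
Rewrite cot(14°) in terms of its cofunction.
cot(14°) = tan(90° - 14°) = tan(76°)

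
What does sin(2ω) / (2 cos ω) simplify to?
sin(2ω) / (2 cos ω) = sin ω (using Double angle)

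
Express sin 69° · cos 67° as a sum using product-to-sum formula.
sin 69° cos 67° = (1/2)[sin(69°+67°) + sin(69°-67°)]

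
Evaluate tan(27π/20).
tan(27π/20) = 1.963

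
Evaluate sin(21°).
sin(21°) = 0.3584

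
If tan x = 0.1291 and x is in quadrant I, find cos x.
cos x = 0.9918 (using tan²x + 1 = sec²x)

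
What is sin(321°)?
sin(321°) = -0.6293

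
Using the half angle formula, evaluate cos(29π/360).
cos(29π/360) = √((1 + cos 29π/180)/2) = 0.9681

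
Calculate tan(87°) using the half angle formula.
tan(87°) = sin 174° / (1 + cos 174°) = 19.08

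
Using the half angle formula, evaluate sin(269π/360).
sin(269π/360) = √((1 - cos 269π/180)/2) = 0.7133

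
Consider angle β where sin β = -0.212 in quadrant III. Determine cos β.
cos β = ±√(1 - sin²β) = -0.9773 (negative in QIII)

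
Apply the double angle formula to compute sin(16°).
sin(16°) = 2 sin 8° cos 8° = 0.2756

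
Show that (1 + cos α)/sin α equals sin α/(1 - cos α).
RHS = sin α(1 + cos α) / ((1 - cos α)(1 + cos α)) = sin α(1 + cos α) / (1 - cos²α) = sin α(1 + cos α) / sin²α = (1 + cos α)/sin α = LHS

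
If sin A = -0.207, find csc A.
csc A = 1/sin A = -4.831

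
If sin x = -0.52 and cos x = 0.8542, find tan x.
tan x = sin x / cos x = -0.6088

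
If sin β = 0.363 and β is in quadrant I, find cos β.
cos β = 0.9318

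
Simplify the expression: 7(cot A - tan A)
7(cot A - tan A) = 7(2 cot(2A)) (using Double angle)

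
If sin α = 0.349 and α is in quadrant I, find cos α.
cos α = 0.9371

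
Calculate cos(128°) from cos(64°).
cos(128°) = cos²64° - sin²64° = -0.6157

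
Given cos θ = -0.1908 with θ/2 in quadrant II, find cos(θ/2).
cos(θ/2) = ±√((1 + cos θ)/2); negative since θ/2 ∈ QII, so cos(θ/2) = -0.6361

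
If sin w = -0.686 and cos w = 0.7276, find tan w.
tan w = sin w / cos w = -0.9428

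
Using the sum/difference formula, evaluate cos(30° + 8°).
cos(30° + 8°) = cos 30° cos 8° - sin 30° sin 8° = 0.788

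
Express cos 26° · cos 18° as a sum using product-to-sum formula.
cos 26° cos 18° = (1/2)[cos(26°-18°) + cos(26°+18°)]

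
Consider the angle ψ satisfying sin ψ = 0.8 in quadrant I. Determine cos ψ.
cos ψ = √(1 - sin²ψ) = 0.6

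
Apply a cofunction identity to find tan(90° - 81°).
tan(90° - 81°) = cot(81°) = 0.1584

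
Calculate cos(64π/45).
cos(64π/45) = -0.2419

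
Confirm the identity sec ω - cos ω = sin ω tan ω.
LHS = 1/cos ω - cos ω = (1 - cos²ω)/cos ω = sin²ω/cos ω = sin ω · (sin ω/cos ω) = sin ω tan ω = RHS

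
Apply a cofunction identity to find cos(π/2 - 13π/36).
cos(π/2 - 13π/36) = sin(13π/36) = 0.9063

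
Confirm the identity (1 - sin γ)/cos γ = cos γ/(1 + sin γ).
LHS = (1 - sin γ)(1 + sin γ) / (cos γ(1 + sin γ)) = (1 - sin²γ) / (cos γ(1 + sin γ)) = cos²γ / (cos γ(1 + sin γ)) = cos γ/(1 + sin γ) = RHS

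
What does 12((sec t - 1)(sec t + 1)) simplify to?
12((sec t - 1)(sec t + 1)) = 12(tan²t) (using Diff. of squares)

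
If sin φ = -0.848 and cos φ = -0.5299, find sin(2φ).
sin(2φ) = 2 sin φ cos φ = 0.8987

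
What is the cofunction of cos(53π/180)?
cos(53π/180) = sin(π/2 - 53π/180) = sin(37π/180)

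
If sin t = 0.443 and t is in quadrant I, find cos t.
cos t = 0.8965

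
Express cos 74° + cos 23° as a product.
cos 74° + cos 23° = 2 cos(48.5°) cos(25.5°)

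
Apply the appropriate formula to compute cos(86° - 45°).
cos(86° - 45°) = cos 86° cos 45° + sin 86° sin 45° = 0.7547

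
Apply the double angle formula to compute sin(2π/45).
sin(2π/45) = 2 sin π/45 cos π/45 = 0.1392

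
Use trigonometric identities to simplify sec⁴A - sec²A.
sec⁴A - sec²A = tan⁴A + tan²A (using Pythagorean)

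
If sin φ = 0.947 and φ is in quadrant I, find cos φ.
cos φ = 0.3212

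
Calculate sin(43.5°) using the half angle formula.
sin(43.5°) = √((1 - cos 87°)/2) = 0.6884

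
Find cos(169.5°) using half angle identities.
cos(169.5°) = -√((1 + cos 339°)/2) = -0.9833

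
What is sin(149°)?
sin(149°) = 0.515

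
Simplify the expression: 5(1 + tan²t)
5(1 + tan²t) = 5(sec²t) (using Pythagorean identity)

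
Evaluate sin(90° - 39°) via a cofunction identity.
sin(90° - 39°) = cos(39°) = 0.7771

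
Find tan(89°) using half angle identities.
tan(89°) = sin 178° / (1 + cos 178°) = 57.29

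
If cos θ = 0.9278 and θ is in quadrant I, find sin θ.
sin θ = 0.3731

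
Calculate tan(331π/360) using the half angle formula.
tan(331π/360) = sin 331π/180 / (1 + cos 331π/180) = -0.2586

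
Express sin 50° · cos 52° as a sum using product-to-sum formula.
sin 50° cos 52° = (1/2)[sin(50°+52°) + sin(50°-52°)]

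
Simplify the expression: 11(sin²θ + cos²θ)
11(sin²θ + cos²θ) = 11 (using Pythagorean identity)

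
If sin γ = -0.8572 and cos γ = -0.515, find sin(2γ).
sin(2γ) = 2 sin γ cos γ = 0.8829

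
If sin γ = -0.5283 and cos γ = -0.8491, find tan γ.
tan γ = sin γ / cos γ = 0.6222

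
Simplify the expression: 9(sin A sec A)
9(sin A sec A) = 9(tan A) (using Reciprocal + quotient)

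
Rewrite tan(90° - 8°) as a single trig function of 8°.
tan(90° - 8°) = cot(8°)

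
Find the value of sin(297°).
sin(297°) = -0.891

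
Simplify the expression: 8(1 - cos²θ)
8(1 - cos²θ) = 8(sin²θ) (using Pythagorean identity)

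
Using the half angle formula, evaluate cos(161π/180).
cos(161π/180) = -√((1 + cos 161π/90)/2) = -0.9455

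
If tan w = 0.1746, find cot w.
cot w = 1/tan w = 5.727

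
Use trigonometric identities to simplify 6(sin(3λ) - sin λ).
6(sin(3λ) - sin λ) = 6(2 cos(2λ) sin λ) (using Sum-to-product)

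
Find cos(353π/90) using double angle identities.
cos(353π/90) = cos²353π/180 - sin²353π/180 = 0.9703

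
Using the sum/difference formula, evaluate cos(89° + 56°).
cos(89° + 56°) = cos 89° cos 56° - sin 89° sin 56° = -0.8192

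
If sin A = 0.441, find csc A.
csc A = 1/sin A = 2.268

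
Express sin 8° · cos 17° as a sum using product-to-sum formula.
sin 8° cos 17° = (1/2)[sin(8°+17°) + sin(8°-17°)]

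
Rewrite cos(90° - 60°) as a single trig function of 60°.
cos(90° - 60°) = sin(60°)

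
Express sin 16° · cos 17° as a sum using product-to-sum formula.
sin 16° cos 17° = (1/2)[sin(16°+17°) + sin(16°-17°)]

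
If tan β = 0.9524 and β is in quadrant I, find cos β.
cos β = 0.7241 (using tan²β + 1 = sec²β)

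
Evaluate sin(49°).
sin(49°) = 0.7547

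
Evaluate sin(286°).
sin(286°) = -0.9613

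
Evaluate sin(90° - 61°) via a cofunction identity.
sin(90° - 61°) = cos(61°) = 0.4848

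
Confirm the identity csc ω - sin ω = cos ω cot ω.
LHS = 1/sin ω - sin ω = (1 - sin²ω)/sin ω = cos²ω/sin ω = cos ω · (cos ω/sin ω) = cos ω cot ω = RHS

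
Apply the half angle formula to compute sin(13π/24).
sin(13π/24) = √((1 - cos 13π/12)/2) = 0.9914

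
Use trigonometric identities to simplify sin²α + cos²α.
sin²α + cos²α = 1 (using Pythagorean identity)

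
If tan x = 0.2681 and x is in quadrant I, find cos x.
cos x = 0.9659 (using tan²x + 1 = sec²x)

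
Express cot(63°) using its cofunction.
cot(63°) = tan(90° - 63°) = tan(27°)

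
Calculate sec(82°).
sec(82°) = 7.185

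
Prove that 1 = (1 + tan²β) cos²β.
RHS = sec²β · cos²β = (1/cos²β) · cos²β = 1 = LHS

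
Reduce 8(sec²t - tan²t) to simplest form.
8(sec²t - tan²t) = 8 (using Pythagorean identity)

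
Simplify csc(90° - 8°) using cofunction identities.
csc(90° - 8°) = sec(8°)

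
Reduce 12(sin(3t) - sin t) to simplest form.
12(sin(3t) - sin t) = 12(2 cos(2t) sin t) (using Sum-to-product)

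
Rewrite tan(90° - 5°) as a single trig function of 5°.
tan(90° - 5°) = cot(5°)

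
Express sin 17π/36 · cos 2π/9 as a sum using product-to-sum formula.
sin 17π/36 cos 2π/9 = (1/2)[sin(17π/36+2π/9) + sin(17π/36-2π/9)]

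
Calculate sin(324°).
sin(324°) = -0.5878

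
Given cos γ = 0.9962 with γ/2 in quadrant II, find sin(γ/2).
sin(γ/2) = ±√((1 - cos γ)/2); positive since γ/2 ∈ QII, so sin(γ/2) = 0.04359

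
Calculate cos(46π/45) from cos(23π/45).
cos(46π/45) = cos²23π/45 - sin²23π/45 = -0.9976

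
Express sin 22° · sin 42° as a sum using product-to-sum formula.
sin 22° sin 42° = (1/2)[cos(22°-42°) - cos(22°+42°)]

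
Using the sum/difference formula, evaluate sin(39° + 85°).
sin(39° + 85°) = sin 39° cos 85° + cos 39° sin 85° = 0.829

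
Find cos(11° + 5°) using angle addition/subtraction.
cos(11° + 5°) = cos 11° cos 5° - sin 11° sin 5° = 0.9613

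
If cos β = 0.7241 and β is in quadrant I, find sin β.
sin β = 0.6897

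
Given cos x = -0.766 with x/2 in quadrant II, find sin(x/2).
sin(x/2) = ±√((1 - cos x)/2); positive since x/2 ∈ QII, so sin(x/2) = 0.9397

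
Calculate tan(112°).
tan(112°) = -2.475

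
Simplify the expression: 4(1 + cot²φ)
4(1 + cot²φ) = 4(csc²φ) (using Pythagorean identity)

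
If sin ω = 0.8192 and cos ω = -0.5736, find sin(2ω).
sin(2ω) = 2 sin ω cos ω = -0.9398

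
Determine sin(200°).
sin(200°) = -0.342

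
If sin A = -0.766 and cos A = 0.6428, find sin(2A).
sin(2A) = 2 sin A cos A = -0.9848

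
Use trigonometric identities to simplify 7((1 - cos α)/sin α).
7((1 - cos α)/sin α) = 7(tan(α/2)) (using Half angle)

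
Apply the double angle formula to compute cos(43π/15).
cos(43π/15) = cos²43π/30 - sin²43π/30 = -0.9135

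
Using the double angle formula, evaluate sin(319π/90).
sin(319π/90) = 2 sin 319π/180 cos 319π/180 = -0.9903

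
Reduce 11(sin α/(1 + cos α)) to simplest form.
11(sin α/(1 + cos α)) = 11(tan(α/2)) (using Half angle)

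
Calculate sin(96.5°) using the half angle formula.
sin(96.5°) = √((1 - cos 193°)/2) = 0.9936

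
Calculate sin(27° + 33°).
sin(27° + 33°) = sin 27° cos 33° + cos 27° sin 33° = √3/2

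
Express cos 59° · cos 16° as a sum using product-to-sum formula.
cos 59° cos 16° = (1/2)[cos(59°-16°) + cos(59°+16°)]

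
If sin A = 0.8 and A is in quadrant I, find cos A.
cos A = 0.6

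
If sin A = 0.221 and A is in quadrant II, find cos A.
cos A = -0.9753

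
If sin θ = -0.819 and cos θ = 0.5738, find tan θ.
tan θ = sin θ / cos θ = -1.427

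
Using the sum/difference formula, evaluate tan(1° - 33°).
tan(1° - 33°) = (tan 1° - tan 33°)/(1 + tan 1° tan 33°) = -0.6249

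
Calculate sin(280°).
sin(280°) = -0.9848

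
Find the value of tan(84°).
tan(84°) = 9.514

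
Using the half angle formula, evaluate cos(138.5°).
cos(138.5°) = -√((1 + cos 277°)/2) = -0.749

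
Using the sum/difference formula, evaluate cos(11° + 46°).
cos(11° + 46°) = cos 11° cos 46° - sin 11° sin 46° = 0.5446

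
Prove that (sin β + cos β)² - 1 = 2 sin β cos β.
LHS = sin²β + 2 sin β cos β + cos²β - 1 = (sin²β + cos²β) + 2 sin β cos β - 1 = 1 + 2 sin β cos β - 1 = 2 sin β cos β = RHS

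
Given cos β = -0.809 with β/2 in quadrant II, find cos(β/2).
cos(β/2) = ±√((1 + cos β)/2); negative since β/2 ∈ QII, so cos(β/2) = -0.309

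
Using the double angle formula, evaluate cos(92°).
cos(92°) = cos²46° - sin²46° = -0.0349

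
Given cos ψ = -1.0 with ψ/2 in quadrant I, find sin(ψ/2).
sin(ψ/2) = ±√((1 - cos ψ)/2); positive since ψ/2 ∈ QI, so sin(ψ/2) = 1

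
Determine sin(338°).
sin(338°) = -0.3746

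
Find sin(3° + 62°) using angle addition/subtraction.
sin(3° + 62°) = sin 3° cos 62° + cos 3° sin 62° = 0.9063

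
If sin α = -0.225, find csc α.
csc α = 1/sin α = -4.444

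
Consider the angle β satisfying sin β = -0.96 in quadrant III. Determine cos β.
cos β = ±√(1 - sin²β) = -0.28 (negative in QIII)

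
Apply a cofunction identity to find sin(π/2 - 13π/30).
sin(π/2 - 13π/30) = cos(13π/30) = 0.2079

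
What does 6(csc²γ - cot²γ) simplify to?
6(csc²γ - cot²γ) = 6 (using Pythagorean identity)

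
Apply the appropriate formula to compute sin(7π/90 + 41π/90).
sin(7π/90 + 41π/90) = sin 7π/90 cos 41π/90 + cos 7π/90 sin 41π/90 = 0.9945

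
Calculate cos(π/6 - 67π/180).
cos(π/6 - 67π/180) = cos π/6 cos 67π/180 + sin π/6 sin 67π/180 = 0.7986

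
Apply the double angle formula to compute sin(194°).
sin(194°) = 2 sin 97° cos 97° = -0.2419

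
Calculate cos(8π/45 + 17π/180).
cos(8π/45 + 17π/180) = cos 8π/45 cos 17π/180 - sin 8π/45 sin 17π/180 = 0.6561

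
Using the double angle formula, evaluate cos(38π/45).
cos(38π/45) = cos²19π/45 - sin²19π/45 = -0.8829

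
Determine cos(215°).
cos(215°) = -0.8192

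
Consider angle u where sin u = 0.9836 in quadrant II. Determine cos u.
cos u = ±√(1 - sin²u) = -0.1804 (negative in QII)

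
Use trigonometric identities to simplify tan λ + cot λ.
tan λ + cot λ = sec λ csc λ (using Quotient identities)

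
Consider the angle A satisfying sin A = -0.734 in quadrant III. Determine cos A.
cos A = ±√(1 - sin²A) = -0.6791 (negative in QIII)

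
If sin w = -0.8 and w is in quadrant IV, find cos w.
cos w = 0.6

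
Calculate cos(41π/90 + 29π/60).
cos(41π/90 + 29π/60) = cos 41π/90 cos 29π/60 - sin 41π/90 sin 29π/60 = -0.9816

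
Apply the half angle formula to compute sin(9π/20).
sin(9π/20) = √((1 - cos 9π/10)/2) = 0.9877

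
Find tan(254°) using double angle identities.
tan(254°) = 2 tan 127° / (1 - tan²127°) = 3.487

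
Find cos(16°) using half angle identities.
cos(16°) = √((1 + cos 32°)/2) = 0.9613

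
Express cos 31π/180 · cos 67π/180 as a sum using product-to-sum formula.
cos 31π/180 cos 67π/180 = (1/2)[cos(31π/180-67π/180) + cos(31π/180+67π/180)]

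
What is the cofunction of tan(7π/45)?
tan(7π/45) = cot(π/2 - 7π/45) = cot(31π/90)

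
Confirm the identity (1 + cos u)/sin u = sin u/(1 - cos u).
RHS = sin u(1 + cos u) / ((1 - cos u)(1 + cos u)) = sin u(1 + cos u) / (1 - cos²u) = sin u(1 + cos u) / sin²u = (1 + cos u)/sin u = LHS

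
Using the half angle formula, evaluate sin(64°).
sin(64°) = √((1 - cos 128°)/2) = 0.8988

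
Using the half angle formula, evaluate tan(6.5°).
tan(6.5°) = sin 13° / (1 + cos 13°) = 0.1139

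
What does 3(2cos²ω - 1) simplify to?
3(2cos²ω - 1) = 3(cos(2ω)) (using Double angle)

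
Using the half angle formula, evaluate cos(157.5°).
cos(157.5°) = -√((1 + cos 315°)/2) = -0.9239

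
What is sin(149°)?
sin(149°) = 0.515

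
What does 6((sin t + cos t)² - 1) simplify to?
6((sin t + cos t)² - 1) = 6(sin(2t)) (using Pythagorean + double angle)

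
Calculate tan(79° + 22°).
tan(79° + 22°) = (tan 79° + tan 22°)/(1 - tan 79° tan 22°) = -5.145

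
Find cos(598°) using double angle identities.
cos(598°) = cos²299° - sin²299° = -0.5299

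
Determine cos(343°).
cos(343°) = 0.9563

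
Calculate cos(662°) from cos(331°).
cos(662°) = cos²331° - sin²331° = 0.5299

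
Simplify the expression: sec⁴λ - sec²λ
sec⁴λ - sec²λ = tan⁴λ + tan²λ (using Pythagorean)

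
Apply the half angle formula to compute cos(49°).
cos(49°) = √((1 + cos 98°)/2) = 0.6561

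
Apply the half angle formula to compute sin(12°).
sin(12°) = √((1 - cos 24°)/2) = 0.2079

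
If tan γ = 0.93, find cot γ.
cot γ = 1/tan γ = 1.075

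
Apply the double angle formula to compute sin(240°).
sin(240°) = 2 sin 120° cos 120° = -√3/2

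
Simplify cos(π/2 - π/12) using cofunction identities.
cos(π/2 - π/12) = sin(π/12)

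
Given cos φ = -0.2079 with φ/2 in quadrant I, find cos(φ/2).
cos(φ/2) = ±√((1 + cos φ)/2); positive since φ/2 ∈ QI, so cos(φ/2) = 0.6293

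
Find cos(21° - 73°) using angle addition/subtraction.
cos(21° - 73°) = cos 21° cos 73° + sin 21° sin 73° = 0.6157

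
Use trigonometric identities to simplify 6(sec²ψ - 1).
6(sec²ψ - 1) = 6(tan²ψ) (using Pythagorean identity)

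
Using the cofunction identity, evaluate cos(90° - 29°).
cos(90° - 29°) = sin(29°) = 0.4848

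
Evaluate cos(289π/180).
cos(289π/180) = 0.3256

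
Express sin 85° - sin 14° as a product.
sin 85° - sin 14° = 2 cos(49.5°) sin(35.5°)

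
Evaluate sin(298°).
sin(298°) = -0.8829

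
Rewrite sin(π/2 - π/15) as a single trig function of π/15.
sin(π/2 - π/15) = cos(π/15)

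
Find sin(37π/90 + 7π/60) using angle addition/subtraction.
sin(37π/90 + 7π/60) = sin 37π/90 cos 7π/60 + cos 37π/90 sin 7π/60 = 0.9962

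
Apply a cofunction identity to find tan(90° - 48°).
tan(90° - 48°) = cot(48°) = 0.9004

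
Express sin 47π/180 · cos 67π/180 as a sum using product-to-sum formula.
sin 47π/180 cos 67π/180 = (1/2)[sin(47π/180+67π/180) + sin(47π/180-67π/180)]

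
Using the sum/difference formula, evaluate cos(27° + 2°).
cos(27° + 2°) = cos 27° cos 2° - sin 27° sin 2° = 0.8746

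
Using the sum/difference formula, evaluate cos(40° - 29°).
cos(40° - 29°) = cos 40° cos 29° + sin 40° sin 29° = 0.9816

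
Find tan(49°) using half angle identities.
tan(49°) = sin 98° / (1 + cos 98°) = 1.15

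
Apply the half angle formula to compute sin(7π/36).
sin(7π/36) = √((1 - cos 7π/18)/2) = 0.5736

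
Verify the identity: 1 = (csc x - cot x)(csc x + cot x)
RHS = csc²x - cot²x = (1 + cot²x) - cot²x = 1 = LHS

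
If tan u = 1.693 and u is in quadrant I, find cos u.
cos u = 0.5086 (using tan²u + 1 = sec²u)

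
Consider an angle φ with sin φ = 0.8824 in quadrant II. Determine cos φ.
cos φ = ±√(1 - sin²φ) = -0.4705 (negative in QII)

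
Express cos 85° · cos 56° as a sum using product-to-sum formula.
cos 85° cos 56° = (1/2)[cos(85°-56°) + cos(85°+56°)]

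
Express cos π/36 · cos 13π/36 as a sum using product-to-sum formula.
cos π/36 cos 13π/36 = (1/2)[cos(π/36-13π/36) + cos(π/36+13π/36)]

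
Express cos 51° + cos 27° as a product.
cos 51° + cos 27° = 2 cos(39°) cos(12°)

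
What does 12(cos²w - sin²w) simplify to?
12(cos²w - sin²w) = 12(cos(2w)) (using Double angle)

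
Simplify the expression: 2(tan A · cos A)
2(tan A · cos A) = 2(sin A) (using Quotient identity)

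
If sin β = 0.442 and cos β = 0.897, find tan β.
tan β = sin β / cos β = 0.4928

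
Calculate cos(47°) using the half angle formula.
cos(47°) = √((1 + cos 94°)/2) = 0.682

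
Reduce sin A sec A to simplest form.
sin A sec A = tan A (using Reciprocal + quotient)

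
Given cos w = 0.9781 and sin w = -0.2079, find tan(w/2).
tan(w/2) = sin w / (1 + cos w) = -0.1051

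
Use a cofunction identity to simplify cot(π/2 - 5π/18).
cot(π/2 - 5π/18) = tan(5π/18)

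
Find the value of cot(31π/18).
cot(31π/18) = -0.8391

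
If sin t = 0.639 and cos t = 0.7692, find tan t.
tan t = sin t / cos t = 0.8307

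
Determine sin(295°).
sin(295°) = -0.9063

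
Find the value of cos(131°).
cos(131°) = -0.6561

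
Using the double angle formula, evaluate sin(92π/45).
sin(92π/45) = 2 sin 46π/45 cos 46π/45 = 0.1392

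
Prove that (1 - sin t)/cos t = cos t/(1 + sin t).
LHS = (1 - sin t)(1 + sin t) / (cos t(1 + sin t)) = (1 - sin²t) / (cos t(1 + sin t)) = cos²t / (cos t(1 + sin t)) = cos t/(1 + sin t) = RHS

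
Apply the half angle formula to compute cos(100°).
cos(100°) = -√((1 + cos 200°)/2) = -0.1736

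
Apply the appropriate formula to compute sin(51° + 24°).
sin(51° + 24°) = sin 51° cos 24° + cos 51° sin 24° = (√6+√2)/4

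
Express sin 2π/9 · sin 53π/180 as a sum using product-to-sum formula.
sin 2π/9 sin 53π/180 = (1/2)[cos(2π/9-53π/180) - cos(2π/9+53π/180)]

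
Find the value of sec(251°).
sec(251°) = -3.072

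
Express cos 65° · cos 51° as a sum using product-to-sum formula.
cos 65° cos 51° = (1/2)[cos(65°-51°) + cos(65°+51°)]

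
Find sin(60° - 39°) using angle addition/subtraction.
sin(60° - 39°) = sin 60° cos 39° - cos 60° sin 39° = 0.3584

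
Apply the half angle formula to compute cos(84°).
cos(84°) = √((1 + cos 168°)/2) = 0.1045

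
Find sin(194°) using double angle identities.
sin(194°) = 2 sin 97° cos 97° = -0.2419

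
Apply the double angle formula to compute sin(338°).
sin(338°) = 2 sin 169° cos 169° = -0.3746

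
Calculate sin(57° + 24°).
sin(57° + 24°) = sin 57° cos 24° + cos 57° sin 24° = 0.9877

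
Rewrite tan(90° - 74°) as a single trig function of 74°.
tan(90° - 74°) = cot(74°)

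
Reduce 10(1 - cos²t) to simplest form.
10(1 - cos²t) = 10(sin²t) (using Pythagorean identity)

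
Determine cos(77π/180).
cos(77π/180) = 0.225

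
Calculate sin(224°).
sin(224°) = -0.6947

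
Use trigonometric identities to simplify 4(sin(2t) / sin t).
4(sin(2t) / sin t) = 4(2 cos t) (using Double angle)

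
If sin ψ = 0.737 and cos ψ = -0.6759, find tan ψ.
tan ψ = sin ψ / cos ψ = -1.09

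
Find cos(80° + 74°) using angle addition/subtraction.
cos(80° + 74°) = cos 80° cos 74° - sin 80° sin 74° = -0.8988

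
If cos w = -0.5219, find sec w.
sec w = 1/cos w = -1.916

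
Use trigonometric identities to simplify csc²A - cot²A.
csc²A - cot²A = 1 (using Pythagorean identity)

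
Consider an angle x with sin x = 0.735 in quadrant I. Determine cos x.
cos x = √(1 - sin²x) = 0.6781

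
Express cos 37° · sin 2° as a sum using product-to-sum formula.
cos 37° sin 2° = (1/2)[sin(37°+2°) - sin(37°-2°)]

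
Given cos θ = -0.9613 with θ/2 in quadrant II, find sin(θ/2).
sin(θ/2) = ±√((1 - cos θ)/2); positive since θ/2 ∈ QII, so sin(θ/2) = 0.9903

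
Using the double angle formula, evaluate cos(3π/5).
cos(3π/5) = 2cos²3π/10 - 1 = -0.309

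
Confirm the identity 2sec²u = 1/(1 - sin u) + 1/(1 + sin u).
RHS = [(1 + sin u) + (1 - sin u)] / [(1 - sin u)(1 + sin u)] = 2/(1 - sin²u) = 2/cos²u = 2sec²u = LHS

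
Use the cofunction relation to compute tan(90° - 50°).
tan(90° - 50°) = cot(50°) = 0.8391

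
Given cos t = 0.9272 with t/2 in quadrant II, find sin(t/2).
sin(t/2) = ±√((1 - cos t)/2); positive since t/2 ∈ QII, so sin(t/2) = 0.1908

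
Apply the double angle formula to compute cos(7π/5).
cos(7π/5) = cos²7π/10 - sin²7π/10 = -0.309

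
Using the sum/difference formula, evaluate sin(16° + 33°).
sin(16° + 33°) = sin 16° cos 33° + cos 16° sin 33° = 0.7547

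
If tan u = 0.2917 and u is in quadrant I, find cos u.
cos u = 0.96 (using tan²u + 1 = sec²u)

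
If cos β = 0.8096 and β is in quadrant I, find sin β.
sin β = 0.587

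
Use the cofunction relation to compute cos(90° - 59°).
cos(90° - 59°) = sin(59°) = 0.8572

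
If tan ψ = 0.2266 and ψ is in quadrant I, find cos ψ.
cos ψ = 0.9753 (using tan²ψ + 1 = sec²ψ)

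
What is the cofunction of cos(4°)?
cos(4°) = sin(90° - 4°) = sin(86°)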